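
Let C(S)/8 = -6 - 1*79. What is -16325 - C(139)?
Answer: -15645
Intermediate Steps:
C(S) = -680 (C(S) = 8*(-6 - 1*79) = 8*(-6 - 79) = 8*(-85) = -680)
-16325 - C(139) = -16325 - 1*(-680) = -16325 + 680 = -15645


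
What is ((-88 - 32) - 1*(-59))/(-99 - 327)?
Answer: 61/426 ≈ 0.14319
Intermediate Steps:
((-88 - 32) - 1*(-59))/(-99 - 327) = (-120 + 59)/(-426) = -61*(-1/426) = 61/426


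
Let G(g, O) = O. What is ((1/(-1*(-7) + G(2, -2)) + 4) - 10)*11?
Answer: -319/5 ≈ -63.800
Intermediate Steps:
((1/(-1*(-7) + G(2, -2)) + 4) - 10)*11 = ((1/(-1*(-7) - 2) + 4) - 10)*11 = ((1/(7 - 2) + 4) - 10)*11 = ((1/5 + 4) - 10)*11 = (21/5 - 10)*11 = -29/5*11 = -319/5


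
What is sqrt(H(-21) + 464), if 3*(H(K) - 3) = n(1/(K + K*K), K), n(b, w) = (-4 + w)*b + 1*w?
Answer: sqrt(811405)/42 ≈ 21.447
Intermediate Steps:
n(b, w) = w + b*(-4 + w) (n(b, w) = b*(-4 + w) + w = w + b*(-4 + w))
H(K) = 3 - 4/(3*(K + K**2)) + K/3 + K/(3*(K + K**2)) (H(K) = 3 + (K - 4/(K + K*K) + K/(K + K*K))/3 = 3 + (K - 4/(K + K**2) + K/(K + K**2))/3 = 3 + (-4/(3*(K + K**2)) + K/3 + K/(3*(K + K**2))) = 3 - 4/(3*(K + K**2)) + K/3 + K/(3*(K + K**2)))
sqrt(H(-21) + 464) = sqrt((1/3)*(-4 + (-21)**3 + 10*(-21) + 10*(-21)**2)/(-21*(1 - 21)) + 464) = sqrt((1/3)*(-1/21)*(-4 - 9261 - 210 + 10*441)/(-20) + 464) = sqrt((1/3)*(-1/21)*(-1/20)*(-4 - 9261 - 210 + 4410) + 464) = sqrt((1/3)*(-1/21)*(-1/20)*(-5065) + 464) = sqrt(-1013/252 + 464) = sqrt(115915/252) = sqrt(811405)/42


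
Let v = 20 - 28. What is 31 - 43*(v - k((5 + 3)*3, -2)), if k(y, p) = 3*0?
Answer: 375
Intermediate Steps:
v = -8
k(y, p) = 0
31 - 43*(v - k((5 + 3)*3, -2)) = 31 - 43*(-8 - 1*0) = 31 - 43*(-8 + 0) = 31 - 43*(-8) = 31 + 344 = 375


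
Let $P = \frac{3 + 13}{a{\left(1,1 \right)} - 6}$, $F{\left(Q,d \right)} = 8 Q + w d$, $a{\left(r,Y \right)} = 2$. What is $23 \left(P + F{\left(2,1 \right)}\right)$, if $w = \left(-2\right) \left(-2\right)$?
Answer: $368$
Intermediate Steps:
$w = 4$
$F{\left(Q,d \right)} = 4 d + 8 Q$ ($F{\left(Q,d \right)} = 8 Q + 4 d = 4 d + 8 Q$)
$P = -4$ ($P = \frac{3 + 13}{2 - 6} = \frac{16}{-4} = 16 \left(- \frac{1}{4}\right) = -4$)
$23 \left(P + F{\left(2,1 \right)}\right) = 23 \left(-4 + \left(4 \cdot 1 + 8 \cdot 2\right)\right) = 23 \left(-4 + \left(4 + 16\right)\right) = 23 \left(-4 + 20\right) = 23 \cdot 16 = 368$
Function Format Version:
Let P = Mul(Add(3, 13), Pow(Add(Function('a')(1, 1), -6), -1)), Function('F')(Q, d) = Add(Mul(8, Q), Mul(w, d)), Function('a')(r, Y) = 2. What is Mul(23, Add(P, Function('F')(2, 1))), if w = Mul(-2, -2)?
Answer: 368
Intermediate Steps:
w = 4
Function('F')(Q, d) = Add(Mul(4, d), Mul(8, Q)) (Function('F')(Q, d) = Add(Mul(8, Q), Mul(4, d)) = Add(Mul(4, d), Mul(8, Q)))
P = -4 (P = Mul(Add(3, 13), Pow(Add(2, -6), -1)) = Mul(16, Pow(-4, -1)) = Mul(16, Rational(-1, 4)) = -4)
Mul(23, Add(P, Function('F')(2, 1))) = Mul(23, Add(-4, Add(Mul(4, 1), Mul(8, 2)))) = Mul(23, Add(-4, Add(4, 16))) = Mul(23, Add(-4, 20)) = Mul(23, 16) = 368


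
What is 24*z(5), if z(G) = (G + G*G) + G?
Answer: 840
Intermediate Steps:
z(G) = G**2 + 2*G (z(G) = (G + G**2) + G = G**2 + 2*G)
24*z(5) = 24*(5*(2 + 5)) = 24*(5*7) = 24*35 = 840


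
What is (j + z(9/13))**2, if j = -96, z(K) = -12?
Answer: 11664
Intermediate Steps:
(j + z(9/13))**2 = (-96 - 12)**2 = (-108)**2 = 11664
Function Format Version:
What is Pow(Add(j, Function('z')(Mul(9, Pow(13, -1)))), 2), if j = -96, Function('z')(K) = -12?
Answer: 11664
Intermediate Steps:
Pow(Add(j, Function('z')(Mul(9, Pow(13, -1)))), 2) = Pow(Add(-96, -12), 2) = Pow(-108, 2) = 11664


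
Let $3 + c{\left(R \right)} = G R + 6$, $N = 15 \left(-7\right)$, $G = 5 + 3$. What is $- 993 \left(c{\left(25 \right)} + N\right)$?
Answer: $-97314$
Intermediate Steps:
$G = 8$
$N = -105$
$c{\left(R \right)} = 3 + 8 R$ ($c{\left(R \right)} = -3 + \left(8 R + 6\right) = -3 + \left(6 + 8 R\right) = 3 + 8 R$)
$- 993 \left(c{\left(25 \right)} + N\right) = - 993 \left(\left(3 + 8 \cdot 25\right) - 105\right) = - 993 \left(\left(3 + 200\right) - 105\right) = - 993 \left(203 - 105\right) = \left(-993\right) 98 = -97314$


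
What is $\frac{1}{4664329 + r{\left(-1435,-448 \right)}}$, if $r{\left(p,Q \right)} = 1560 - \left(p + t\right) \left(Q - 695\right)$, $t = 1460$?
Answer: $\frac{1}{4694464} \approx 2.1302 \cdot 10^{-7}$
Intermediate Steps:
$r{\left(p,Q \right)} = 1560 - \left(-695 + Q\right) \left(1460 + p\right)$ ($r{\left(p,Q \right)} = 1560 - \left(p + 1460\right) \left(Q - 695\right) = 1560 - \left(1460 + p\right) \left(-695 + Q\right) = 1560 - \left(-695 + Q\right) \left(1460 + p\right)$)
$\frac{1}{4664329 + r{\left(-1435,-448 \right)}} = \frac{1}{4664329 + \left(1016260 - -654080 + 695 \left(-1435\right) - \left(-448\right) \left(-1435\right)\right)} = \frac{1}{4664329 + \left(1016260 + 654080 - 997325 - 642880\right)} = \frac{1}{4664329 + 30135} = \frac{1}{4694464}$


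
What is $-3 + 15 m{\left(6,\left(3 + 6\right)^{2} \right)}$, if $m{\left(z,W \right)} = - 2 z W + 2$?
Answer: $-14553$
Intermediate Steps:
$m{\left(z,W \right)} = 2 - 2 W z$ ($m{\left(z,W \right)} = - 2 W z + 2 = 2 - 2 W z$)
$-3 + 15 m{\left(6,\left(3 + 6\right)^{2} \right)} = -3 + 15 \left(2 - 2 \left(3 + 6\right)^{2} \cdot 6\right) = -3 + 15 \left(2 - 2 \cdot 9^{2} \cdot 6\right) = -3 + 15 \left(2 - 162 \cdot 6\right) = -3 + 15 \left(2 - 972\right) = -3 + 15 \left(-970\right) = -3 - 14550 = -14553$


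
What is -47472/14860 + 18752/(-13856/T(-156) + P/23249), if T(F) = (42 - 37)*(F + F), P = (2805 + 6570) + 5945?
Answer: 78827694595644/40172772905 ≈ 1962.2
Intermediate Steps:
P = 15320 (P = 9375 + 5945 = 15320)
T(F) = 10*F (T(F) = 5*(2*F) = 10*F)
-47472/14860 + 18752/(-13856/T(-156) + P/23249) = -47472/14860 + 18752/(-13856/(10*(-156)) + 15320/23249) = -47472*1/14860 + 18752/(-13856/(-1560) + 15320*(1/23249)) = -11868/3715 + 18752/(-13856*(-1/1560) + 15320/23249) = -11868/3715 + 18752/(1732/195 + 15320/23249) = -11868/3715 + 18752/(43254668/4533555) = -11868/3715 + 18752*(4533555/43254668) = -11868/3715 + 21253305840/10813667 = 78827694595644/40172772905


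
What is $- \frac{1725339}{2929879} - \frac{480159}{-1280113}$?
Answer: $- \frac{801821112546}{3750576196327} \approx -0.21379$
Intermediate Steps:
$- \frac{1725339}{2929879} - \frac{480159}{-1280113} = \left(-1725339\right) \frac{1}{2929879} - - \frac{480159}{1280113} = - \frac{1725339}{2929879} + \frac{480159}{1280113} = - \frac{801821112546}{3750576196327}$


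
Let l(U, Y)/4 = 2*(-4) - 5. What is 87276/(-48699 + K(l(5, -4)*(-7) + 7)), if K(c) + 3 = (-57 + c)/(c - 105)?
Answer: -11607708/6477209 ≈ -1.7921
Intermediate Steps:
l(U, Y) = -52 (l(U, Y) = 4*(2*(-4) - 5) = 4*(-8 - 5) = 4*(-13) = -52)
K(c) = -3 + (-57 + c)/(-105 + c) (K(c) = -3 + (-57 + c)/(c - 105) = -3 + (-57 + c)/(-105 + c))
87276/(-48699 + K(l(5, -4)*(-7) + 7)) = 87276/(-48699 + 2*(129 - (-52*(-7) + 7))/(-105 + (-52*(-7) + 7))) = 87276/(-48699 + 2*(129 - (364 + 7))/(-105 + (364 + 7))) = 87276/(-48699 + 2*(129 - 1*371)/(-105 + 371)) = 87276/(-48699 + 2*(129 - 371)/266) = 87276/(-48699 + 2*(1/266)*(-242)) = 87276/(-48699 - 242/133) = 87276/(-6477209/133) = 87276*(-133/6477209) = -11607708/6477209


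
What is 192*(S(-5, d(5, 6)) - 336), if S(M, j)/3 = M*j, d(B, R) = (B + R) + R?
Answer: -113472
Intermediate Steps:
d(B, R) = B + 2*R
S(M, j) = 3*M*j (S(M, j) = 3*(M*j) = 3*M*j)
192*(S(-5, d(5, 6)) - 336) = 192*(3*(-5)*(5 + 2*6) - 336) = 192*(3*(-5)*(5 + 12) - 336) = 192*(3*(-5)*17 - 336) = 192*(-255 - 336) = 192*(-591) = -113472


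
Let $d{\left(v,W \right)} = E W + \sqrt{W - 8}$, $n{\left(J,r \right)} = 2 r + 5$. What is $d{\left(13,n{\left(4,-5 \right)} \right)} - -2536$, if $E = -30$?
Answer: $2686 + i \sqrt{13} \approx 2686.0 + 3.6056 i$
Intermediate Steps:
$n{\left(J,r \right)} = 5 + 2 r$
$d{\left(v,W \right)} = \sqrt{-8 + W} - 30 W$ ($d{\left(v,W \right)} = - 30 W + \sqrt{W - 8} = - 30 W + \sqrt{-8 + W} = \sqrt{-8 + W} - 30 W$)
$d{\left(13,n{\left(4,-5 \right)} \right)} - -2536 = \left(\sqrt{-8 + \left(5 + 2 \left(-5\right)\right)} - 30 \left(5 + 2 \left(-5\right)\right)\right) - -2536 = \left(\sqrt{-8 + \left(5 - 10\right)} - 30 \left(5 - 10\right)\right) + 2536 = \left(\sqrt{-8 - 5} - -150\right) + 2536 = \left(\sqrt{-13} + 150\right) + 2536 = \left(i \sqrt{13} + 150\right) + 2536 = \left(150 + i \sqrt{13}\right) + 2536 = 2686 + i \sqrt{13}$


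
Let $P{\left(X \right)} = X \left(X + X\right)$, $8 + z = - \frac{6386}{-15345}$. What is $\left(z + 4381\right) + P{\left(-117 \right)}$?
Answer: $\frac{15716951}{495} \approx 31751.0$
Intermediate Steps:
$z = - \frac{3754}{495}$ ($z = -8 - \frac{6386}{-15345} = -8 - - \frac{206}{495} = -8 + \frac{206}{495} = - \frac{3754}{495} \approx -7.5838$)
$P{\left(X \right)} = 2 X^{2}$ ($P{\left(X \right)} = X 2 X = 2 X^{2}$)
$\left(z + 4381\right) + P{\left(-117 \right)} = \left(- \frac{3754}{495} + 4381\right) + 2 \left(-117\right)^{2} = \frac{2164841}{495} + 2 \cdot 13689 = \frac{2164841}{495} + 27378 = \frac{15716951}{495}$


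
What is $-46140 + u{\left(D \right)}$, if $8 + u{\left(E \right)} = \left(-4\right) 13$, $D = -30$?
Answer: $-46200$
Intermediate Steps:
$u{\left(E \right)} = -60$ ($u{\left(E \right)} = -8 - 52 = -60$)
$-46140 + u{\left(D \right)} = -46140 - 60 = -46200$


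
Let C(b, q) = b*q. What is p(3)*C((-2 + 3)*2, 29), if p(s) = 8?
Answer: 464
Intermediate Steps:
p(3)*C((-2 + 3)*2, 29) = 8*(((-2 + 3)*2)*29) = 8*((1*2)*29) = 8*(2*29) = 8*58 = 464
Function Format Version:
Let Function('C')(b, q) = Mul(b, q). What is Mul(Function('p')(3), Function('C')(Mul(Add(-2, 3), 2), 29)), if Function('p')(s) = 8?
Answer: 464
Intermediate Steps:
Mul(Function('p')(3), Function('C')(Mul(Add(-2, 3), 2), 29)) = Mul(8, Mul(Mul(Add(-2, 3), 2), 29)) = Mul(8, Mul(Mul(1, 2), 29)) = Mul(8, Mul(2, 29)) = Mul(8, 58) = 464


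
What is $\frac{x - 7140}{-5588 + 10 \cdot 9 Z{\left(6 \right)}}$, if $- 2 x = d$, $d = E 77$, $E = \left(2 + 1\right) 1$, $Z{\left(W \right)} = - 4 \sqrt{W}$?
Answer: $\frac{20271867}{15224072} - \frac{652995 \sqrt{6}}{7612036} \approx 1.1214$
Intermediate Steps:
$E = 3$ ($E = 3 \cdot 1 = 3$)
$d = 231$ ($d = 3 \cdot 77 = 231$)
$x = - \frac{231}{2}$ ($x = \left(- \frac{1}{2}\right) 231 = - \frac{231}{2} \approx -115.5$)
$\frac{x - 7140}{-5588 + 10 \cdot 9 Z{\left(6 \right)}} = \frac{- \frac{231}{2} - 7140}{-5588 + 10 \cdot 9 \left(- 4 \sqrt{6}\right)} = - \frac{14511}{2 \left(-5588 + 90 \left(- 4 \sqrt{6}\right)\right)} = - \frac{14511}{2 \left(-5588 - 360 \sqrt{6}\right)}$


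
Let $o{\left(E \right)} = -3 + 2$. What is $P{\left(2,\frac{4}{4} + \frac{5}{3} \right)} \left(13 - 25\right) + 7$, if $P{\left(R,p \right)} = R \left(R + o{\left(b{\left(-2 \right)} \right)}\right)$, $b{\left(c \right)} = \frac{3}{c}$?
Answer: $-17$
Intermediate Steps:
$o{\left(E \right)} = -1$
$P{\left(R,p \right)} = R \left(-1 + R\right)$ ($P{\left(R,p \right)} = R \left(R - 1\right) = R \left(-1 + R\right)$)
$P{\left(2,\frac{4}{4} + \frac{5}{3} \right)} \left(13 - 25\right) + 7 = 2 \left(-1 + 2\right) \left(13 - 25\right) + 7 = 2 \cdot 1 \left(-12\right) + 7 = 2 \left(-12\right) + 7 = -24 + 7 = -17$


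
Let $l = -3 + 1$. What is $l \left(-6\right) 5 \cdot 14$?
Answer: $840$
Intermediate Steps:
$l = -2$
$l \left(-6\right) 5 \cdot 14 = \left(-2\right) \left(-6\right) 5 \cdot 14 = 12 \cdot 5 \cdot 14 = 60 \cdot 14 = 840$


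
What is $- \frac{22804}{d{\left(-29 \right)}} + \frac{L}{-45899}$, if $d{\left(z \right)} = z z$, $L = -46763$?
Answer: $- \frac{1007353113}{38601059} \approx -26.097$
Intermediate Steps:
$d{\left(z \right)} = z^{2}$
$- \frac{22804}{d{\left(-29 \right)}} + \frac{L}{-45899} = - \frac{22804}{\left(-29\right)^{2}} - \frac{46763}{-45899} = - \frac{22804}{841} - - \frac{46763}{45899} = \left(-22804\right) \frac{1}{841} + \frac{46763}{45899} = - \frac{22804}{841} + \frac{46763}{45899} = - \frac{1007353113}{38601059}$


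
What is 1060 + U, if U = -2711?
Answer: -1651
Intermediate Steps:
1060 + U = 1060 - 2711 = -1651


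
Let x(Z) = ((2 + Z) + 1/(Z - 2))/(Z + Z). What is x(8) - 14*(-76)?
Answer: 102205/96 ≈ 1064.6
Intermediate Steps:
x(Z) = (2 + Z + 1/(-2 + Z))/(2*Z) (x(Z) = ((2 + Z) + 1/(-2 + Z))/((2*Z)) = (1/(2*Z))*(2 + Z + 1/(-2 + Z)) = (2 + Z + 1/(-2 + Z))/(2*Z))
x(8) - 14*(-76) = (1/2)*(-3 + 8**2)/(8*(-2 + 8)) - 14*(-76) = (1/2)*(1/8)*(-3 + 64)/6 + 1064 = (1/2)*(1/8)*(1/6)*61 + 1064 = 61/96 + 1064 = 102205/96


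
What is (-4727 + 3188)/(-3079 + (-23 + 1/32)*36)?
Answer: 12312/31247 ≈ 0.39402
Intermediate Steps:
(-4727 + 3188)/(-3079 + (-23 + 1/32)*36) = -1539/(-3079 + (-23 + 1/32)*36) = -1539/(-3079 - 735/32*36) = -1539/(-3079 - 6615/8) = -1539/(-31247/8) = -1539*(-8/31247) = 12312/31247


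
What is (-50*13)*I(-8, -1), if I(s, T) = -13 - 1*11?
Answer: 15600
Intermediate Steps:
I(s, T) = -24 (I(s, T) = -13 - 11 = -24)
(-50*13)*I(-8, -1) = -50*13*(-24) = -650*(-24) = 15600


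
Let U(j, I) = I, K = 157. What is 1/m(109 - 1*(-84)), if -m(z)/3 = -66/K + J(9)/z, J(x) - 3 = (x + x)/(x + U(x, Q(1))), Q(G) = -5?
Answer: 60602/69363 ≈ 0.87369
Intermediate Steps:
J(x) = 3 + 2*x/(-5 + x) (J(x) = 3 + (x + x)/(x - 5) = 3 + (2*x)/(-5 + x) = 3 + 2*x/(-5 + x))
m(z) = 198/157 - 45/(2*z) (m(z) = -3*(-66/157 + (5*(-3 + 9)/(-5 + 9))/z) = -3*(-66*1/157 + (5*6/4)/z) = -3*(-66/157 + (5*(1/4)*6)/z) = -3*(-66/157 + 15/(2*z)) = 198/157 - 45/(2*z))
1/m(109 - 1*(-84)) = 1/(9*(-785 + 44*(109 - 1*(-84)))/(314*(109 - 1*(-84)))) = 1/(9*(-785 + 44*(109 + 84))/(314*(109 + 84))) = 1/((9/314)*(-785 + 44*193)/193) = 1/((9/314)*(1/193)*(-785 + 8492)) = 1/((9/314)*(1/193)*7707) = 1/(69363/60602) = 60602/69363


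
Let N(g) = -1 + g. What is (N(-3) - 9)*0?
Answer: 0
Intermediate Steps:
(N(-3) - 9)*0 = ((-1 - 3) - 9)*0 = (-4 - 9)*0 = -13*0 = 0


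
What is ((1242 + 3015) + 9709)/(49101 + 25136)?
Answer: 13966/74237 ≈ 0.18813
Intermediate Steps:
((1242 + 3015) + 9709)/(49101 + 25136) = (4257 + 9709)/74237 = 13966*(1/74237) = 13966/74237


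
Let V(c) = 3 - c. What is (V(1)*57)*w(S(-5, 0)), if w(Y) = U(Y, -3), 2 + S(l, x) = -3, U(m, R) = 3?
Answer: 342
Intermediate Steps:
S(l, x) = -5 (S(l, x) = -2 - 3 = -5)
w(Y) = 3
(V(1)*57)*w(S(-5, 0)) = ((3 - 1*1)*57)*3 = ((3 - 1)*57)*3 = (2*57)*3 = 114*3 = 342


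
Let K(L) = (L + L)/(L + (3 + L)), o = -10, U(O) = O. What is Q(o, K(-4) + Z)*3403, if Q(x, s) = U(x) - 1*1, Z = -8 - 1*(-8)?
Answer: -37433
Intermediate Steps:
Z = 0 (Z = -8 + 8 = 0)
K(L) = 2*L/(3 + 2*L) (K(L) = (2*L)/(3 + 2*L) = 2*L/(3 + 2*L))
Q(x, s) = -1 + x (Q(x, s) = x - 1*1 = x - 1 = -1 + x)
Q(o, K(-4) + Z)*3403 = (-1 - 10)*3403 = -11*3403 = -37433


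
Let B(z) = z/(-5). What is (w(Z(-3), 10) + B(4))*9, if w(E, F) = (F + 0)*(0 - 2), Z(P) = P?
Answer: -936/5 ≈ -187.20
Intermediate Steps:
B(z) = -z/5 (B(z) = z*(-⅕) = -z/5)
w(E, F) = -2*F (w(E, F) = F*(-2) = -2*F)
(w(Z(-3), 10) + B(4))*9 = (-2*10 - ⅕*4)*9 = (-20 - ⅘)*9 = -104/5*9 = -936/5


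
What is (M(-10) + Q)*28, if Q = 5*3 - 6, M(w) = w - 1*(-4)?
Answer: 84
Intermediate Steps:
M(w) = 4 + w (M(w) = w + 4 = 4 + w)
Q = 9 (Q = 15 - 6 = 9)
(M(-10) + Q)*28 = ((4 - 10) + 9)*28 = (-6 + 9)*28 = 3*28 = 84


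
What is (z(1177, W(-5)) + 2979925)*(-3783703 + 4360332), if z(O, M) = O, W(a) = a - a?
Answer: 1718989865158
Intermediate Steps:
W(a) = 0
(z(1177, W(-5)) + 2979925)*(-3783703 + 4360332) = (1177 + 2979925)*(-3783703 + 4360332) = 2981102*576629 = 1718989865158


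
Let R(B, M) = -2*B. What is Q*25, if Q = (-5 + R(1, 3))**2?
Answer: 1225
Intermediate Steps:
Q = 49 (Q = (-5 - 2*1)**2 = (-5 - 2)**2 = (-7)**2 = 49)
Q*25 = 49*25 = 1225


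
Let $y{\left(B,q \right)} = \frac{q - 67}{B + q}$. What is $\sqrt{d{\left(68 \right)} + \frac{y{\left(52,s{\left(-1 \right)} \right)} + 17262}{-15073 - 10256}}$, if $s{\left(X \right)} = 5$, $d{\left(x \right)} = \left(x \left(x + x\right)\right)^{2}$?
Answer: $\frac{8 \sqrt{309498789383645795}}{481251} \approx 9248.0$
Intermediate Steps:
$d{\left(x \right)} = 4 x^{4}$ ($d{\left(x \right)} = \left(x 2 x\right)^{2} = \left(2 x^{2}\right)^{2} = 4 x^{4}$)
$y{\left(B,q \right)} = \frac{-67 + q}{B + q}$
$\sqrt{d{\left(68 \right)} + \frac{y{\left(52,s{\left(-1 \right)} \right)} + 17262}{-15073 - 10256}} = \sqrt{4 \cdot 68^{4} + \frac{\frac{-67 + 5}{52 + 5} + 17262}{-15073 - 10256}} = \sqrt{4 \cdot 21381376 + \frac{\frac{1}{57} \left(-62\right) + 17262}{-25329}} = \sqrt{85525504 + \left(\frac{1}{57} \left(-62\right) + 17262\right) \left(- \frac{1}{25329}\right)} = \sqrt{85525504 + \left(- \frac{62}{57} + 17262\right) \left(- \frac{1}{25329}\right)} = \sqrt{85525504 + \frac{983872}{57} \left(- \frac{1}{25329}\right)} = \sqrt{85525504 - \frac{983872}{1443753}} = \sqrt{\frac{123477701992640}{1443753}} = \frac{8 \sqrt{309498789383645795}}{481251}$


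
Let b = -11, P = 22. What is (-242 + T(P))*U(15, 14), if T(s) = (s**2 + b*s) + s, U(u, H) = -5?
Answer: -110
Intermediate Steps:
T(s) = s**2 - 10*s (T(s) = (s**2 - 11*s) + s = s**2 - 10*s)
(-242 + T(P))*U(15, 14) = (-242 + 22*(-10 + 22))*(-5) = (-242 + 22*12)*(-5) = (-242 + 264)*(-5) = 22*(-5) = -110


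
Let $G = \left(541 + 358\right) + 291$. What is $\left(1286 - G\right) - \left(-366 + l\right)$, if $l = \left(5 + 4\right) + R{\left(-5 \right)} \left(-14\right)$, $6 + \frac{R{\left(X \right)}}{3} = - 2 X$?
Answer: $621$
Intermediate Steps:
$R{\left(X \right)} = -18 - 6 X$ ($R{\left(X \right)} = -18 + 3 \left(- 2 X\right) = -18 - 6 X$)
$G = 1190$ ($G = 899 + 291 = 1190$)
$l = -159$ ($l = \left(5 + 4\right) + \left(-18 - -30\right) \left(-14\right) = 9 + \left(-18 + 30\right) \left(-14\right) = 9 + 12 \left(-14\right) = 9 - 168 = -159$)
$\left(1286 - G\right) - \left(-366 + l\right) = \left(1286 - 1190\right) - \left(-366 - 159\right) = \left(1286 - 1190\right) - -525 = 96 + 525 = 621$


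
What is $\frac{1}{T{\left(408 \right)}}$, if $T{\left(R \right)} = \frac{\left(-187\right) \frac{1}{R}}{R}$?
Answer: $- \frac{9792}{11} \approx -890.18$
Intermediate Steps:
$T{\left(R \right)} = - \frac{187}{R^{2}}$
$\frac{1}{T{\left(408 \right)}} = \frac{1}{\left(-187\right) \frac{1}{166464}} = \frac{1}{- \frac{11}{9792}} = - \frac{9792}{11}$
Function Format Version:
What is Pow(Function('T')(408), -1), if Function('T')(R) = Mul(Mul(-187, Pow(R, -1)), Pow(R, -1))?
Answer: Rational(-9792, 11) ≈ -890.18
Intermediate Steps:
Function('T')(R) = Mul(-187, Pow(R, -2))
Pow(Function('T')(408), -1) = Pow(Mul(-187, Pow(408, -2)), -1) = Pow(Mul(-187, Rational(1, 166464)), -1) = Pow(Rational(-11, 9792), -1) = Rational(-9792, 11)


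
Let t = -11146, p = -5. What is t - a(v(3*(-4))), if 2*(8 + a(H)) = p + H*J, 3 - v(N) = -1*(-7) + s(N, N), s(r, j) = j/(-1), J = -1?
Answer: -22287/2 ≈ -11144.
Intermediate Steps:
s(r, j) = -j (s(r, j) = j*(-1) = -j)
v(N) = -4 + N (v(N) = 3 - (-1*(-7) - N) = 3 - (7 - N) = 3 + (-7 + N) = -4 + N)
a(H) = -21/2 - H/2 (a(H) = -8 + (-5 + H*(-1))/2 = -8 + (-5 - H)/2 = -8 + (-5/2 - H/2) = -21/2 - H/2)
t - a(v(3*(-4))) = -11146 - (-21/2 - (-4 + 3*(-4))/2) = -11146 - (-21/2 - (-4 - 12)/2) = -11146 - (-21/2 - 1/2*(-16)) = -11146 - (-21/2 + 8) = -11146 - 1*(-5/2) = -11146 + 5/2 = -22287/2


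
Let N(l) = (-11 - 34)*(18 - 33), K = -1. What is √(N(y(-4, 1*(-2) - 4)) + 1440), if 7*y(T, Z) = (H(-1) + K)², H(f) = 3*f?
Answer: 3*√235 ≈ 45.989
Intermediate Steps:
y(T, Z) = 16/7 (y(T, Z) = (3*(-1) - 1)²/7 = (-3 - 1)²/7 = (⅐)*(-4)² = (⅐)*16 = 16/7)
N(l) = 675 (N(l) = -45*(-15) = 675)
√(N(y(-4, 1*(-2) - 4)) + 1440) = √(675 + 1440) = √2115 = 3*√235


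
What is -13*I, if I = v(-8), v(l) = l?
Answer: 104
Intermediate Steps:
I = -8
-13*I = -13*(-8) = 104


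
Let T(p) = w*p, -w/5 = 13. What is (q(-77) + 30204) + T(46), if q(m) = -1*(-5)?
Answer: 27219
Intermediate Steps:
w = -65 (w = -5*13 = -65)
T(p) = -65*p
q(m) = 5
(q(-77) + 30204) + T(46) = (5 + 30204) - 65*46 = 30209 - 2990 = 27219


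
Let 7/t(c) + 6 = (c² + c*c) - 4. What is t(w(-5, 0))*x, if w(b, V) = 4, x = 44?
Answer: 14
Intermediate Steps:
t(c) = 7/(-10 + 2*c²) (t(c) = 7/(-6 + ((c² + c*c) - 4)) = 7/(-6 + ((c² + c²) - 4)) = 7/(-6 + (2*c² - 4)) = 7/(-6 + (-4 + 2*c²)) = 7/(-10 + 2*c²))
t(w(-5, 0))*x = (7/(2*(-5 + 4²)))*44 = (7/(2*(-5 + 16)))*44 = ((7/2)/11)*44 = ((7/2)*(1/11))*44 = (7/22)*44 = 14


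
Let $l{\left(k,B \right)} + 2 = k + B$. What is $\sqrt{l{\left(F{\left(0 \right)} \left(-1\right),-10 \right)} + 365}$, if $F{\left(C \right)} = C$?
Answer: $\sqrt{353} \approx 18.788$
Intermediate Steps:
$l{\left(k,B \right)} = -2 + B + k$ ($l{\left(k,B \right)} = -2 + \left(k + B\right) = -2 + \left(B + k\right) = -2 + B + k$)
$\sqrt{l{\left(F{\left(0 \right)} \left(-1\right),-10 \right)} + 365} = \sqrt{\left(-2 - 10 + 0 \left(-1\right)\right) + 365} = \sqrt{\left(-2 - 10 + 0\right) + 365} = \sqrt{-12 + 365} = \sqrt{353}$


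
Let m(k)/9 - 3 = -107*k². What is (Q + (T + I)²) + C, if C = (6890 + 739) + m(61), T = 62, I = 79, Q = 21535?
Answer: -3534251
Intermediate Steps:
m(k) = 27 - 963*k² (m(k) = 27 + 9*(-107*k²) = 27 - 963*k²)
C = -3575667 (C = (6890 + 739) + (27 - 963*61²) = 7629 + (27 - 963*3721) = 7629 + (27 - 3583323) = 7629 - 3583296 = -3575667)
(Q + (T + I)²) + C = (21535 + (62 + 79)²) - 3575667 = (21535 + 141²) - 3575667 = (21535 + 19881) - 3575667 = 41416 - 3575667 = -3534251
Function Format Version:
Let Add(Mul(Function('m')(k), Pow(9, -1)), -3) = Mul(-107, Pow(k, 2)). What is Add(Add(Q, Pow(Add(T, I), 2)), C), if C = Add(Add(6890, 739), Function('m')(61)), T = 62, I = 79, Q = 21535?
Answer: -3534251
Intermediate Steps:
Function('m')(k) = Add(27, Mul(-963, Pow(k, 2))) (Function('m')(k) = Add(27, Mul(9, Mul(-107, Pow(k, 2)))) = Add(27, Mul(-963, Pow(k, 2))))
C = -3575667 (C = Add(Add(6890, 739), Add(27, Mul(-963, Pow(61, 2)))) = Add(7629, Add(27, Mul(-963, 3721))) = Add(7629, Add(27, -3583323)) = Add(7629, -3583296) = -3575667)
Add(Add(Q, Pow(Add(T, I), 2)), C) = Add(Add(21535, Pow(Add(62, 79), 2)), -3575667) = Add(Add(21535, Pow(141, 2)), -3575667) = Add(Add(21535, 19881), -3575667) = Add(41416, -3575667) = -3534251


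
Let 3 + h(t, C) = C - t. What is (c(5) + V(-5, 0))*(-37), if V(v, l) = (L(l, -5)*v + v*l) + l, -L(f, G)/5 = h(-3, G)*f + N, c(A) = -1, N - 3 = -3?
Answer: 37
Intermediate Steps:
h(t, C) = -3 + C - t (h(t, C) = -3 + (C - t) = -3 + C - t)
N = 0 (N = 3 - 3 = 0)
L(f, G) = -5*G*f (L(f, G) = -5*((-3 + G - 1*(-3))*f + 0) = -5*((-3 + G + 3)*f + 0) = -5*(G*f + 0) = -5*G*f)
V(v, l) = l + 26*l*v (V(v, l) = ((-5*(-5)*l)*v + v*l) + l = ((25*l)*v + l*v) + l = (25*l*v + l*v) + l = 26*l*v + l = l + 26*l*v)
(c(5) + V(-5, 0))*(-37) = (-1 + 0*(1 + 26*(-5)))*(-37) = (-1 + 0*(1 - 130))*(-37) = (-1 + 0*(-129))*(-37) = (-1 + 0)*(-37) = -1*(-37) = 37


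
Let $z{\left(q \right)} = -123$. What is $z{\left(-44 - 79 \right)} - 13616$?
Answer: $-13739$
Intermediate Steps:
$z{\left(-44 - 79 \right)} - 13616 = -123 - 13616 = -13739$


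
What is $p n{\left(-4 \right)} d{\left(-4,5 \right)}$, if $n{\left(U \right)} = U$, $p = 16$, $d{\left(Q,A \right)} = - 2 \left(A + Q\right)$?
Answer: $128$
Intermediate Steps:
$d{\left(Q,A \right)} = - 2 A - 2 Q$
$p n{\left(-4 \right)} d{\left(-4,5 \right)} = 16 \left(-4\right) \left(\left(-2\right) 5 - -8\right) = - 64 \left(-10 + 8\right) = \left(-64\right) \left(-2\right) = 128$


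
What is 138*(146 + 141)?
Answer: 39606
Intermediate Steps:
138*(146 + 141) = 138*287 = 39606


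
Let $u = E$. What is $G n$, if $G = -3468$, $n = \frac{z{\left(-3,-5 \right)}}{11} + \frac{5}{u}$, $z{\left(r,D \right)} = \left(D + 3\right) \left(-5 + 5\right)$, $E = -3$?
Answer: $5780$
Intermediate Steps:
$z{\left(r,D \right)} = 0$ ($z{\left(r,D \right)} = \left(3 + D\right) 0 = 0$)
$u = -3$
$n = - \frac{5}{3}$ ($n = \frac{0}{11} + \frac{5}{-3} = 0 \cdot \frac{1}{11} + 5 \left(- \frac{1}{3}\right) = 0 - \frac{5}{3} = - \frac{5}{3} \approx -1.6667$)
$G n = \left(-3468\right) \left(- \frac{5}{3}\right) = 5780$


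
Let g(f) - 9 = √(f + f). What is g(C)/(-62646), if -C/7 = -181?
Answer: -3/20882 - √2534/62646 ≈ -0.00094721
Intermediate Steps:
C = 1267 (C = -7*(-181) = 1267)
g(f) = 9 + √2*√f (g(f) = 9 + √(f + f) = 9 + √(2*f) = 9 + √2*√f)
g(C)/(-62646) = (9 + √2*√1267)/(-62646) = (9 + √2534)*(-1/62646) = -3/20882 - √2534/62646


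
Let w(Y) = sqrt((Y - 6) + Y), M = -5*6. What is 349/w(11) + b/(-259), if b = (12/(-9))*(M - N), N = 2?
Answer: 270661/3108 ≈ 87.085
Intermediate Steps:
M = -30
b = 128/3 (b = (12/(-9))*(-30 - 1*2) = (12*(-1/9))*(-30 - 2) = -4/3*(-32) = 128/3 ≈ 42.667)
w(Y) = sqrt(-6 + 2*Y) (w(Y) = sqrt((-6 + Y) + Y) = sqrt(-6 + 2*Y))
349/w(11) + b/(-259) = 349/(sqrt(-6 + 2*11)) + (128/3)/(-259) = 349/(sqrt(-6 + 22)) + (128/3)*(-1/259) = 349/(sqrt(16)) - 128/777 = 349/4 - 128/777 = 270661/3108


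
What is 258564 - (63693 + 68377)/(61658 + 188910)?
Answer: 32393866141/125284 ≈ 2.5856e+5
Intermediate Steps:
258564 - (63693 + 68377)/(61658 + 188910) = 258564 - 132070/250568 = 258564 - 1*66035/125284 = 258564 - 66035/125284 = 32393866141/125284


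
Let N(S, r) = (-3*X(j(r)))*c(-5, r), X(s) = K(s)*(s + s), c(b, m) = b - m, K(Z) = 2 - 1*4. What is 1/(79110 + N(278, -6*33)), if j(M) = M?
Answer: -1/379458 ≈ -2.6353e-6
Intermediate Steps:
K(Z) = -2 (K(Z) = 2 - 4 = -2)
X(s) = -4*s (X(s) = -2*(s + s) = -4*s)
N(S, r) = 12*r*(-5 - r) (N(S, r) = (-(-12)*r)*(-5 - r) = (12*r)*(-5 - r) = 12*r*(-5 - r))
1/(79110 + N(278, -6*33)) = 1/(79110 - 12*(-6*33)*(5 - 6*33)) = 1/(79110 - 12*(-198)*(5 - 198)) = 1/(79110 - 12*(-198)*(-193)) = 1/(79110 - 458568) = 1/(-379458) = -1/379458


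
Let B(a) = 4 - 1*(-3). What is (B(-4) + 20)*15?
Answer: 405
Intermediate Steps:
B(a) = 7 (B(a) = 4 + 3 = 7)
(B(-4) + 20)*15 = (7 + 20)*15 = 27*15 = 405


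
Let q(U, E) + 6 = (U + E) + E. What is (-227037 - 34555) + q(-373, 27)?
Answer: -261917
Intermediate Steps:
q(U, E) = -6 + U + 2*E (q(U, E) = -6 + ((U + E) + E) = -6 + ((E + U) + E) = -6 + (U + 2*E) = -6 + U + 2*E)
(-227037 - 34555) + q(-373, 27) = (-227037 - 34555) + (-6 - 373 + 2*27) = -261592 + (-6 - 373 + 54) = -261592 - 325 = -261917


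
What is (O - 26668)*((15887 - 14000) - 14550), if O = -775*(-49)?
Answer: -143180541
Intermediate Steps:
O = 37975
(O - 26668)*((15887 - 14000) - 14550) = (37975 - 26668)*((15887 - 14000) - 14550) = 11307*(1887 - 14550) = 11307*(-12663) = -143180541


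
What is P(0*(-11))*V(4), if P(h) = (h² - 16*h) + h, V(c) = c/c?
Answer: 0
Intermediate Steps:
V(c) = 1
P(h) = h² - 15*h
P(0*(-11))*V(4) = ((0*(-11))*(-15 + 0*(-11)))*1 = (0*(-15 + 0))*1 = (0*(-15))*1 = 0*1 = 0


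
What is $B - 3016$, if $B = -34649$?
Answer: $-37665$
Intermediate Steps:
$B - 3016 = -34649 - 3016 = -37665$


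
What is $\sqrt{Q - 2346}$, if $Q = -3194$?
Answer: $2 i \sqrt{1385} \approx 74.431 i$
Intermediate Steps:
$\sqrt{Q - 2346} = \sqrt{-3194 - 2346} = \sqrt{-5540} = 2 i \sqrt{1385}$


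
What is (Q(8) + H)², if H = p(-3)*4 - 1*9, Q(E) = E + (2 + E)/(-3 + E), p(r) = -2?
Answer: 49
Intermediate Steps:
Q(E) = E + (2 + E)/(-3 + E)
H = -17 (H = -2*4 - 1*9 = -8 - 9 = -17)
(Q(8) + H)² = ((2 + 8² - 2*8)/(-3 + 8) - 17)² = ((2 + 64 - 16)/5 - 17)² = ((⅕)*50 - 17)² = (10 - 17)² = (-7)² = 49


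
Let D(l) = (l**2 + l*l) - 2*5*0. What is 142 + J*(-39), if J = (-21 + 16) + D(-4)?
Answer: -911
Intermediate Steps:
D(l) = 2*l**2 (D(l) = (l**2 + l**2) - 10*0 = 2*l**2 + 0 = 2*l**2)
J = 27 (J = (-21 + 16) + 2*(-4)**2 = -5 + 2*16 = -5 + 32 = 27)
142 + J*(-39) = 142 + 27*(-39) = 142 - 1053 = -911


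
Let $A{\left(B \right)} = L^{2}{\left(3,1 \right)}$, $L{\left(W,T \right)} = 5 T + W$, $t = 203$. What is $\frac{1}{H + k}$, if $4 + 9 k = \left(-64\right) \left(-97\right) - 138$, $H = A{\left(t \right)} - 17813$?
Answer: $- \frac{1}{17075} \approx -5.8565 \cdot 10^{-5}$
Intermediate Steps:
$L{\left(W,T \right)} = W + 5 T$
$A{\left(B \right)} = 64$ ($A{\left(B \right)} = \left(3 + 5 \cdot 1\right)^{2} = \left(3 + 5\right)^{2} = 8^{2} = 64$)
$H = -17749$ ($H = 64 - 17813 = -17749$)
$k = 674$ ($k = - \frac{4}{9} + \frac{\left(-64\right) \left(-97\right) - 138}{9} = - \frac{4}{9} + \frac{6208 - 138}{9} = - \frac{4}{9} + \frac{1}{9} \cdot 6070 = - \frac{4}{9} + \frac{6070}{9} = 674$)
$\frac{1}{H + k} = \frac{1}{-17749 + 674} = \frac{1}{-17075} = - \frac{1}{17075}$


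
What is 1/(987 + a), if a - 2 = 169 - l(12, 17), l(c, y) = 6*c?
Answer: 1/1086 ≈ 0.00092081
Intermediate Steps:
a = 99 (a = 2 + (169 - 6*12) = 2 + (169 - 1*72) = 2 + (169 - 72) = 2 + 97 = 99)
1/(987 + a) = 1/(987 + 99) = 1/1086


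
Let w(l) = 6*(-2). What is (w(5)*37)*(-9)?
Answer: 3996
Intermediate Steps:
w(l) = -12
(w(5)*37)*(-9) = -12*37*(-9) = -444*(-9) = 3996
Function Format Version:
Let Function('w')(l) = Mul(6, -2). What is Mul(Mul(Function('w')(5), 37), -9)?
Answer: 3996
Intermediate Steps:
Function('w')(l) = -12
Mul(Mul(Function('w')(5), 37), -9) = Mul(Mul(-12, 37), -9) = Mul(-444, -9) = 3996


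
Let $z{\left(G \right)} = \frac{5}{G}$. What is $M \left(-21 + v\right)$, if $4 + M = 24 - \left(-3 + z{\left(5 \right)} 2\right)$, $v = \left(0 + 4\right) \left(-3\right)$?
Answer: $-693$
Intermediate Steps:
$v = -12$ ($v = 4 \left(-3\right) = -12$)
$M = 21$ ($M = -4 + \left(24 - \left(-3 + \frac{5}{5} \cdot 2\right)\right) = -4 + \left(24 - \left(-3 + 5 \cdot \frac{1}{5} \cdot 2\right)\right) = -4 + \left(24 - \left(-3 + 1 \cdot 2\right)\right) = -4 + \left(24 - \left(-3 + 2\right)\right) = -4 + \left(24 - -1\right) = -4 + \left(24 + 1\right) = -4 + 25 = 21$)
$M \left(-21 + v\right) = 21 \left(-21 - 12\right) = 21 \left(-33\right) = -693$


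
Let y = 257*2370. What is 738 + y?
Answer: 609828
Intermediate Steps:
y = 609090
738 + y = 738 + 609090 = 609828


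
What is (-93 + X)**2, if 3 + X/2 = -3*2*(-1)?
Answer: 7569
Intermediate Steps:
X = 6 (X = -6 + 2*(-3*2*(-1)) = -6 + 2*(-6*(-1)) = -6 + 2*6 = -6 + 12 = 6)
(-93 + X)**2 = (-93 + 6)**2 = (-87)**2 = 7569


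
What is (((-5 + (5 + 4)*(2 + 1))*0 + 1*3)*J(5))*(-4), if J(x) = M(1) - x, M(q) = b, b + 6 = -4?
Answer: 180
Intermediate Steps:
b = -10 (b = -6 - 4 = -10)
M(q) = -10
J(x) = -10 - x
(((-5 + (5 + 4)*(2 + 1))*0 + 1*3)*J(5))*(-4) = (((-5 + (5 + 4)*(2 + 1))*0 + 1*3)*(-10 - 1*5))*(-4) = (((-5 + 9*3)*0 + 3)*(-10 - 5))*(-4) = (((-5 + 27)*0 + 3)*(-15))*(-4) = ((22*0 + 3)*(-15))*(-4) = ((0 + 3)*(-15))*(-4) = (3*(-15))*(-4) = -45*(-4) = 180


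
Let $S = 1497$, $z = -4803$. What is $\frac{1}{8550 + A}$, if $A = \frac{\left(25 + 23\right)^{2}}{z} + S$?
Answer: $\frac{1601}{16084479} \approx 9.9537 \cdot 10^{-5}$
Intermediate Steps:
$A = \frac{2395929}{1601}$ ($A = \frac{\left(25 + 23\right)^{2}}{-4803} + 1497 = 48^{2} \left(- \frac{1}{4803}\right) + 1497 = 2304 \left(- \frac{1}{4803}\right) + 1497 = - \frac{768}{1601} + 1497 = \frac{2395929}{1601} \approx 1496.5$)
$\frac{1}{8550 + A} = \frac{1}{8550 + \frac{2395929}{1601}} = \frac{1}{\frac{16084479}{1601}} = \frac{1601}{16084479}$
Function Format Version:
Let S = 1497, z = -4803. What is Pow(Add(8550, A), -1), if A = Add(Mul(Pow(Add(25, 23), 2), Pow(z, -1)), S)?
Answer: Rational(1601, 16084479) ≈ 9.9537e-5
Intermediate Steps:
A = Rational(2395929, 1601) (A = Add(Mul(Pow(Add(25, 23), 2), Pow(-4803, -1)), 1497) = Add(Mul(Pow(48, 2), Rational(-1, 4803)), 1497) = Add(Mul(2304, Rational(-1, 4803)), 1497) = Add(Rational(-768, 1601), 1497) = Rational(2395929, 1601) ≈ 1496.5)
Pow(Add(8550, A), -1) = Pow(Add(8550, Rational(2395929, 1601)), -1) = Pow(Rational(16084479, 1601), -1) = Rational(1601, 16084479)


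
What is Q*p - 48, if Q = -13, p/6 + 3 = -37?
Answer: 3072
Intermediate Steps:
p = -240 (p = -18 + 6*(-37) = -18 - 222 = -240)
Q*p - 48 = -13*(-240) - 48 = 3120 - 48 = 3072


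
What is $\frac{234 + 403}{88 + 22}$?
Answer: $\frac{637}{110} \approx 5.7909$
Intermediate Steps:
$\frac{234 + 403}{88 + 22} = \frac{637}{110}$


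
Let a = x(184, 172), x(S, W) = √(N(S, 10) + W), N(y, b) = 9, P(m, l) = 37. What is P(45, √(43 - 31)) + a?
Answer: 37 + √181 ≈ 50.454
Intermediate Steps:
x(S, W) = √(9 + W)
a = √181 (a = √(9 + 172) = √181 ≈ 13.454)
P(45, √(43 - 31)) + a = 37 + √181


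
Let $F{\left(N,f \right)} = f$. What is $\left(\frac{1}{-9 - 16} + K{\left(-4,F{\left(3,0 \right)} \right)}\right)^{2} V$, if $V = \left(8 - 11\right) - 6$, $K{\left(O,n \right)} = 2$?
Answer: $- \frac{21609}{625} \approx -34.574$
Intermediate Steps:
$V = -9$ ($V = -3 - 6 = -9$)
$\left(\frac{1}{-9 - 16} + K{\left(-4,F{\left(3,0 \right)} \right)}\right)^{2} V = \left(\frac{1}{-9 - 16} + 2\right)^{2} \left(-9\right) = \left(\frac{1}{-25} + 2\right)^{2} \left(-9\right) = \left(- \frac{1}{25} + 2\right)^{2} \left(-9\right) = \left(\frac{49}{25}\right)^{2} \left(-9\right) = \frac{2401}{625} \left(-9\right) = - \frac{21609}{625}$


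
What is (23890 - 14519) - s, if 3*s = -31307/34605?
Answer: 972881672/103815 ≈ 9371.3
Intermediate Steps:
s = -31307/103815 (s = (-31307/34605)/3 = (-31307*1/34605)/3 = (1/3)*(-31307/34605) = -31307/103815 ≈ -0.30157)
(23890 - 14519) - s = (23890 - 14519) - 1*(-31307/103815) = 9371 + 31307/103815 = 972881672/103815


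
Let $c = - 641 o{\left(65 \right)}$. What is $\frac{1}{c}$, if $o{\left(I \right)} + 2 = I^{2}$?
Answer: $- \frac{1}{2706943} \approx -3.6942 \cdot 10^{-7}$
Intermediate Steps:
$o{\left(I \right)} = -2 + I^{2}$
$c = -2706943$ ($c = - 641 \left(-2 + 65^{2}\right) = - 641 \left(-2 + 4225\right) = \left(-641\right) 4223 = -2706943$)
$\frac{1}{c} = \frac{1}{-2706943} = - \frac{1}{2706943}$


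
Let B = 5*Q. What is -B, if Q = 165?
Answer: -825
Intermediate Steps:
B = 825 (B = 5*165 = 825)
-B = -1*825 = -825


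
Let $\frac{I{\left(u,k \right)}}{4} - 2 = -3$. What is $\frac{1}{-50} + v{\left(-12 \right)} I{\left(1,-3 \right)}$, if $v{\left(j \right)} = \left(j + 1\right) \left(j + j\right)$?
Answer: $- \frac{52801}{50} \approx -1056.0$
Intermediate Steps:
$v{\left(j \right)} = 2 j \left(1 + j\right)$ ($v{\left(j \right)} = \left(1 + j\right) 2 j = 2 j \left(1 + j\right)$)
$I{\left(u,k \right)} = -4$ ($I{\left(u,k \right)} = 8 + 4 \left(-3\right) = 8 - 12 = -4$)
$\frac{1}{-50} + v{\left(-12 \right)} I{\left(1,-3 \right)} = \frac{1}{-50} + 2 \left(-12\right) \left(1 - 12\right) \left(-4\right) = - \frac{1}{50} + 2 \left(-12\right) \left(-11\right) \left(-4\right) = - \frac{1}{50} + 264 \left(-4\right) = - \frac{1}{50} - 1056 = - \frac{52801}{50}$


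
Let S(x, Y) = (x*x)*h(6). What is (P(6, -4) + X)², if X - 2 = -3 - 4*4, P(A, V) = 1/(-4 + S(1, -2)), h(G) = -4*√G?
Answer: 114927/400 + 339*√6/200 ≈ 291.47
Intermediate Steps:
S(x, Y) = -4*√6*x² (S(x, Y) = (x*x)*(-4*√6) = x²*(-4*√6) = -4*√6*x²)
P(A, V) = 1/(-4 - 4*√6) (P(A, V) = 1/(-4 - 4*√6*1²) = 1/(-4 - 4*√6*1) = 1/(-4 - 4*√6))
X = -17 (X = 2 + (-3 - 4*4) = 2 + (-3 - 16) = 2 - 19 = -17)
(P(6, -4) + X)² = ((1/20 - √6/20) - 17)² = (-339/20 - √6/20)²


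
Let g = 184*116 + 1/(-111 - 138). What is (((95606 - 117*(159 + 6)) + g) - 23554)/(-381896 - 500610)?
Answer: -9224329/109871997 ≈ -0.083955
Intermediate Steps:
g = 5314655/249 (g = 21344 + 1/(-249) = 21344 - 1/249 = 5314655/249 ≈ 21344.)
(((95606 - 117*(159 + 6)) + g) - 23554)/(-381896 - 500610) = (((95606 - 117*(159 + 6)) + 5314655/249) - 23554)/(-381896 - 500610) = (((95606 - 117*165) + 5314655/249) - 23554)/(-882506) = (((95606 - 19305) + 5314655/249) - 23554)*(-1/882506) = ((76301 + 5314655/249) - 23554)*(-1/882506) = (24313604/249 - 23554)*(-1/882506) = (18448658/249)*(-1/882506) = -9224329/109871997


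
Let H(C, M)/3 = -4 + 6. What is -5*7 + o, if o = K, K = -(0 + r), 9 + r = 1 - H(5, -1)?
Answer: -21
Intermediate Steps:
H(C, M) = 6 (H(C, M) = 3*(-4 + 6) = 3*2 = 6)
r = -14 (r = -9 + (1 - 1*6) = -9 + (1 - 6) = -9 - 5 = -14)
K = 14 (K = -(0 - 14) = -1*(-14) = 14)
o = 14
-5*7 + o = -5*7 + 14 = -35 + 14 = -21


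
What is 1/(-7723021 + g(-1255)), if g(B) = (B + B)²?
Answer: -1/1422921 ≈ -7.0278e-7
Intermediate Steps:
g(B) = 4*B² (g(B) = (2*B)² = 4*B²)
1/(-7723021 + g(-1255)) = 1/(-7723021 + 4*(-1255)²) = 1/(-7723021 + 4*1575025) = 1/(-7723021 + 6300100) = 1/(-1422921) = -1/1422921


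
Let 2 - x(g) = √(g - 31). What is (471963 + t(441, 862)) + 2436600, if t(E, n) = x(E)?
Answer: 2908565 - √410 ≈ 2.9085e+6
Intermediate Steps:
x(g) = 2 - √(-31 + g) (x(g) = 2 - √(g - 31) = 2 - √(-31 + g))
t(E, n) = 2 - √(-31 + E)
(471963 + t(441, 862)) + 2436600 = (471963 + (2 - √(-31 + 441))) + 2436600 = (471963 + (2 - √410)) + 2436600 = (471965 - √410) + 2436600 = 2908565 - √410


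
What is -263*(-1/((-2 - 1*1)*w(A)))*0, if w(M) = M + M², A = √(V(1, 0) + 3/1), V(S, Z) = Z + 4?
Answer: 0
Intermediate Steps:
V(S, Z) = 4 + Z
A = √7 (A = √((4 + 0) + 3/1) = √(4 + 3*1) = √(4 + 3) = √7 ≈ 2.6458)
-263*(-1/((-2 - 1*1)*w(A)))*0 = -263*(-√7/(7*(1 + √7)*(-2 - 1*1)))*0 = -263*(-√7/(7*(1 + √7)*(-2 - 1)))*0 = -263*√7/(21*(1 + √7))*0 = 0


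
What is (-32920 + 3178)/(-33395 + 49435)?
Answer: -14871/8020 ≈ -1.8542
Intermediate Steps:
(-32920 + 3178)/(-33395 + 49435) = -29742/16040 = -29742*1/16040 = -14871/8020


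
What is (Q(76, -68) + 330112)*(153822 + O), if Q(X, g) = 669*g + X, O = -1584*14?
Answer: 37479089616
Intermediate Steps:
O = -22176
Q(X, g) = X + 669*g
(Q(76, -68) + 330112)*(153822 + O) = ((76 + 669*(-68)) + 330112)*(153822 - 22176) = ((76 - 45492) + 330112)*131646 = (-45416 + 330112)*131646 = 284696*131646 = 37479089616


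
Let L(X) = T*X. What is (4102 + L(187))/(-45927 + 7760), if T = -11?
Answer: -2045/38167 ≈ -0.053580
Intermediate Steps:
L(X) = -11*X
(4102 + L(187))/(-45927 + 7760) = (4102 - 11*187)/(-45927 + 7760) = (4102 - 2057)/(-38167) = 2045*(-1/38167) = -2045/38167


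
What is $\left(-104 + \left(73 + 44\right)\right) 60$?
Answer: $780$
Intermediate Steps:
$\left(-104 + \left(73 + 44\right)\right) 60 = \left(-104 + 117\right) 60 = 13 \cdot 60 = 780$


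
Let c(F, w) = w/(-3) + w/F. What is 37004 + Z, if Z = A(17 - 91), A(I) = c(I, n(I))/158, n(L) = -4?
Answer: 324488153/8769 ≈ 37004.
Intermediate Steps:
c(F, w) = -w/3 + w/F (c(F, w) = w*(-⅓) + w/F = -w/3 + w/F)
A(I) = 2/237 - 2/(79*I) (A(I) = (-⅓*(-4) - 4/I)/158 = (4/3 - 4/I)*(1/158) = 2/237 - 2/(79*I))
Z = 77/8769 (Z = 2*(-3 + (17 - 91))/(237*(17 - 91)) = (2/237)*(-3 - 74)/(-74) = (2/237)*(-1/74)*(-77) = 77/8769 ≈ 0.0087809)
37004 + Z = 37004 + 77/8769 = 324488153/8769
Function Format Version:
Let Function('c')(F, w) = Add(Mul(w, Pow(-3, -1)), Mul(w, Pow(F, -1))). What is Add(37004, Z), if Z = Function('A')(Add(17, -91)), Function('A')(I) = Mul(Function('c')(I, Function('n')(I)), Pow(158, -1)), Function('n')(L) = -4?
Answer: Rational(324488153, 8769) ≈ 37004.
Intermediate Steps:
Function('c')(F, w) = Add(Mul(Rational(-1, 3), w), Mul(w, Pow(F, -1))) (Function('c')(F, w) = Add(Mul(w, Rational(-1, 3)), Mul(w, Pow(F, -1))) = Add(Mul(Rational(-1, 3), w), Mul(w, Pow(F, -1))))
Function('A')(I) = Add(Rational(2, 237), Mul(Rational(-2, 79), Pow(I, -1))) (Function('A')(I) = Mul(Add(Mul(Rational(-1, 3), -4), Mul(-4, Pow(I, -1))), Pow(158, -1)) = Mul(Add(Rational(4, 3), Mul(-4, Pow(I, -1))), Rational(1, 158)) = Add(Rational(2, 237), Mul(Rational(-2, 79), Pow(I, -1))))
Z = Rational(77, 8769) (Z = Mul(Rational(2, 237), Pow(Add(17, -91), -1), Add(-3, Add(17, -91))) = Mul(Rational(2, 237), Pow(-74, -1), Add(-3, -74)) = Mul(Rational(2, 237), Rational(-1, 74), -77) = Rational(77, 8769) ≈ 0.0087809)
Add(37004, Z) = Add(37004, Rational(77, 8769)) = Rational(324488153, 8769)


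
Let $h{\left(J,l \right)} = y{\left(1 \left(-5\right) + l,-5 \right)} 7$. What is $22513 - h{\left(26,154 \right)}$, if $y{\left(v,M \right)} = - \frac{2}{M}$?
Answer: $\frac{112551}{5} \approx 22510.0$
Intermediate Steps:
$h{\left(J,l \right)} = \frac{14}{5}$ ($h{\left(J,l \right)} = - \frac{2}{-5} \cdot 7 = \left(-2\right) \left(- \frac{1}{5}\right) 7 = \frac{2}{5} \cdot 7 = \frac{14}{5}$)
$22513 - h{\left(26,154 \right)} = 22513 - \frac{14}{5} = \frac{112551}{5}$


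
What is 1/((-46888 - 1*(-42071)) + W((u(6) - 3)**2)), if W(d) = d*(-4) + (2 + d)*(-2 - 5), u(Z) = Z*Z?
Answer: -1/16810 ≈ -5.9488e-5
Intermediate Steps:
u(Z) = Z**2
W(d) = -14 - 11*d (W(d) = -4*d + (2 + d)*(-7) = -4*d + (-14 - 7*d) = -14 - 11*d)
1/((-46888 - 1*(-42071)) + W((u(6) - 3)**2)) = 1/((-46888 - 1*(-42071)) + (-14 - 11*(6**2 - 3)**2)) = 1/((-46888 + 42071) + (-14 - 11*(36 - 3)**2)) = 1/(-4817 + (-14 - 11*33**2)) = 1/(-4817 + (-14 - 11*1089)) = 1/(-4817 + (-14 - 11979)) = 1/(-4817 - 11993) = 1/(-16810) = -1/16810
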